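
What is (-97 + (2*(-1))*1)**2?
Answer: 9801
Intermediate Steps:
(-97 + (2*(-1))*1)**2 = (-97 - 2*1)**2 = (-97 - 2)**2 = (-99)**2 = 9801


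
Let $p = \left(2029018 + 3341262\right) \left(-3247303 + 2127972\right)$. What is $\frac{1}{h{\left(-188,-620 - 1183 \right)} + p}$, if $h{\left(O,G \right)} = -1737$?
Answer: $- \frac{1}{6011120884417} \approx -1.6636 \cdot 10^{-13}$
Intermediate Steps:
$p = -6011120882680$ ($p = 5370280 \left(-1119331\right) = -6011120882680$)
$\frac{1}{h{\left(-188,-620 - 1183 \right)} + p} = \frac{1}{-1737 - 6011120882680} = \frac{1}{-6011120884417} = - \frac{1}{6011120884417}$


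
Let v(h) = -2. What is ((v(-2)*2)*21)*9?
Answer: -756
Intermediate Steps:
((v(-2)*2)*21)*9 = (-2*2*21)*9 = -4*21*9 = -84*9 = -756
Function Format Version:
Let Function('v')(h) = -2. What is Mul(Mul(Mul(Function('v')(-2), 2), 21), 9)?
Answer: -756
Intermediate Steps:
Mul(Mul(Mul(Function('v')(-2), 2), 21), 9) = Mul(Mul(Mul(-2, 2), 21), 9) = Mul(Mul(-4, 21), 9) = Mul(-84, 9) = -756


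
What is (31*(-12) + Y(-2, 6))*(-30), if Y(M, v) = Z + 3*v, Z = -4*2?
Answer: 10860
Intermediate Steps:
Z = -8
Y(M, v) = -8 + 3*v
(31*(-12) + Y(-2, 6))*(-30) = (31*(-12) + (-8 + 3*6))*(-30) = (-372 + (-8 + 18))*(-30) = (-372 + 10)*(-30) = -362*(-30) = 10860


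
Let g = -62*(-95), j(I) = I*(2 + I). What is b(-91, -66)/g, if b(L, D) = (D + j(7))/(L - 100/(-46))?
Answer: 23/4011090 ≈ 5.7341e-6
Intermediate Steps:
g = 5890
b(L, D) = (63 + D)/(50/23 + L) (b(L, D) = (D + 7*(2 + 7))/(L - 100/(-46)) = (D + 7*9)/(L - 100*(-1/46)) = (D + 63)/(L + 50/23) = (63 + D)/(50/23 + L))
b(-91, -66)/g = (23*(63 - 66)/(50 + 23*(-91)))/5890 = (23*(-3)/(50 - 2093))*(1/5890) = (23*(-3)/(-2043))*(1/5890) = (23*(-1/2043)*(-3))*(1/5890) = (23/681)*(1/5890) = 23/4011090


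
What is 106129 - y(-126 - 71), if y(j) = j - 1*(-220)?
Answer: 106106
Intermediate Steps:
y(j) = 220 + j (y(j) = j + 220 = 220 + j)
106129 - y(-126 - 71) = 106129 - (220 + (-126 - 71)) = 106129 - (220 - 197) = 106129 - 1*23 = 106129 - 23 = 106106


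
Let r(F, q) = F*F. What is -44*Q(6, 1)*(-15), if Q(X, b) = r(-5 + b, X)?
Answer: 10560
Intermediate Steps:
r(F, q) = F²
Q(X, b) = (-5 + b)²
-44*Q(6, 1)*(-15) = -44*(-5 + 1)²*(-15) = -44*(-4)²*(-15) = -44*16*(-15) = -704*(-15) = 10560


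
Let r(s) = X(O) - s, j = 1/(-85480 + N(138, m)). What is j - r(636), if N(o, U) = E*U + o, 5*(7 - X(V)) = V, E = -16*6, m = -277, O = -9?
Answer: 36847999/58750 ≈ 627.20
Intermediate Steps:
E = -96
X(V) = 7 - V/5
N(o, U) = o - 96*U (N(o, U) = -96*U + o = o - 96*U)
j = -1/58750 (j = 1/(-85480 + (138 - 96*(-277))) = 1/(-85480 + (138 + 26592)) = 1/(-85480 + 26730) = 1/(-58750) = -1/58750 ≈ -1.7021e-5)
r(s) = 44/5 - s (r(s) = (7 - ⅕*(-9)) - s = (7 + 9/5) - s = 44/5 - s)
j - r(636) = -1/58750 - (44/5 - 1*636) = -1/58750 - (44/5 - 636) = -1/58750 - 1*(-3136/5) = -1/58750 + 3136/5 = 36847999/58750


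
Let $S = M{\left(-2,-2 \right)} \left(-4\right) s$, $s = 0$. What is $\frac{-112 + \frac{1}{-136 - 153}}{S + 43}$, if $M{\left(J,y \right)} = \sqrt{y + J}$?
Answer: $- \frac{32369}{12427} \approx -2.6047$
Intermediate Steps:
$M{\left(J,y \right)} = \sqrt{J + y}$
$S = 0$ ($S = \sqrt{-2 - 2} \left(-4\right) 0 = \sqrt{-4} \left(-4\right) 0 = 2 i \left(-4\right) 0 = - 8 i 0 = 0$)
$\frac{-112 + \frac{1}{-136 - 153}}{S + 43} = \frac{-112 + \frac{1}{-136 - 153}}{0 + 43} = \frac{-112 + \frac{1}{-289}}{43} = \left(-112 - \frac{1}{289}\right) \frac{1}{43} = \left(- \frac{32369}{289}\right) \frac{1}{43} = - \frac{32369}{12427}$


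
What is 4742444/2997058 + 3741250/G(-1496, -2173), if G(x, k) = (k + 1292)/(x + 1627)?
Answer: -734432593337168/1320204049 ≈ -5.5630e+5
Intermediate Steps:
G(x, k) = (1292 + k)/(1627 + x)
4742444/2997058 + 3741250/G(-1496, -2173) = 4742444/2997058 + 3741250/(((1292 - 2173)/(1627 - 1496))) = 4742444*(1/2997058) + 3741250/((-881/131)) = 2371222/1498529 + 3741250/(((1/131)*(-881))) = 2371222/1498529 + 3741250/(-881/131) = 2371222/1498529 + 3741250*(-131/881) = 2371222/1498529 - 490103750/881 = -734432593337168/1320204049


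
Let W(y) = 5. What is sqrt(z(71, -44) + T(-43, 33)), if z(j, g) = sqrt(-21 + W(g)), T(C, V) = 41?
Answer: sqrt(41 + 4*I) ≈ 6.4107 + 0.31198*I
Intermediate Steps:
z(j, g) = 4*I (z(j, g) = sqrt(-21 + 5) = sqrt(-16) = 4*I)
sqrt(z(71, -44) + T(-43, 33)) = sqrt(4*I + 41) = sqrt(41 + 4*I)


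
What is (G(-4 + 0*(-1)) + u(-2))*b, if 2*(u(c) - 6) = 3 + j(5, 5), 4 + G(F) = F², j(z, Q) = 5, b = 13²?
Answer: 3718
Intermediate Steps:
b = 169
G(F) = -4 + F²
u(c) = 10 (u(c) = 6 + (3 + 5)/2 = 6 + (½)*8 = 6 + 4 = 10)
(G(-4 + 0*(-1)) + u(-2))*b = ((-4 + (-4 + 0*(-1))²) + 10)*169 = ((-4 + (-4 + 0)²) + 10)*169 = ((-4 + (-4)²) + 10)*169 = ((-4 + 16) + 10)*169 = (12 + 10)*169 = 22*169 = 3718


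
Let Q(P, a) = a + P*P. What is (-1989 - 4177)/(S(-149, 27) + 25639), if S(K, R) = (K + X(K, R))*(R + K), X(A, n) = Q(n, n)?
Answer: 6166/48415 ≈ 0.12736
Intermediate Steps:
Q(P, a) = a + P**2
X(A, n) = n + n**2
S(K, R) = (K + R)*(K + R*(1 + R)) (S(K, R) = (K + R*(1 + R))*(R + K) = (K + R*(1 + R))*(K + R) = (K + R)*(K + R*(1 + R)))
(-1989 - 4177)/(S(-149, 27) + 25639) = (-1989 - 4177)/(((-149)**2 - 149*27 + 27**2*(1 + 27) - 149*27*(1 + 27)) + 25639) = -6166/((22201 - 4023 + 729*28 - 149*27*28) + 25639) = -6166/((22201 - 4023 + 20412 - 112644) + 25639) = -6166/(-74054 + 25639) = -6166/(-48415) = -6166*(-1/48415) = 6166/48415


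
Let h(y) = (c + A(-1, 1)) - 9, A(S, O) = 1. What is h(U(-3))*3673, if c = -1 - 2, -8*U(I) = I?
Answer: -40403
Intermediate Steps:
U(I) = -I/8
c = -3
h(y) = -11 (h(y) = (-3 + 1) - 9 = -2 - 9 = -11)
h(U(-3))*3673 = -11*3673 = -40403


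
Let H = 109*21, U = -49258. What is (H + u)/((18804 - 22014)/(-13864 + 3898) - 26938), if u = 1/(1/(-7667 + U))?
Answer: 90750396/44743483 ≈ 2.0282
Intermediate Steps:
H = 2289
u = -56925 (u = 1/(1/(-7667 - 49258)) = 1/(1/(-56925)) = 1/(-1/56925) = -56925)
(H + u)/((18804 - 22014)/(-13864 + 3898) - 26938) = (2289 - 56925)/((18804 - 22014)/(-13864 + 3898) - 26938) = -54636/(-3210/(-9966) - 26938) = -54636/(-3210*(-1/9966) - 26938) = -54636/(535/1661 - 26938) = -54636/(-44743483/1661) = -54636*(-1661/44743483) = 90750396/44743483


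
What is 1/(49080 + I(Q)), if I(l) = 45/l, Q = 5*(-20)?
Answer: 20/981591 ≈ 2.0375e-5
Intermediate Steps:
Q = -100
1/(49080 + I(Q)) = 1/(49080 + 45/(-100)) = 1/(49080 + 45*(-1/100)) = 1/(49080 - 9/20) = 1/(981591/20) = 20/981591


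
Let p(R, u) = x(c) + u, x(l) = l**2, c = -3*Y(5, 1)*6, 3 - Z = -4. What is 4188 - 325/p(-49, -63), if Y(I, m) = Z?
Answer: 66224519/15813 ≈ 4188.0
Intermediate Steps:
Z = 7 (Z = 3 - 1*(-4) = 3 + 4 = 7)
Y(I, m) = 7
c = -126 (c = -3*7*6 = -21*6 = -126)
p(R, u) = 15876 + u (p(R, u) = (-126)**2 + u = 15876 + u)
4188 - 325/p(-49, -63) = 4188 - 325/(15876 - 63) = 4188 - 325/15813 = 66224519/15813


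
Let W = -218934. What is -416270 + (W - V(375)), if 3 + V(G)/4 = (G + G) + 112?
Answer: -638640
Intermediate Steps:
V(G) = 436 + 8*G (V(G) = -12 + 4*((G + G) + 112) = -12 + 4*(2*G + 112) = -12 + 4*(112 + 2*G) = -12 + (448 + 8*G) = 436 + 8*G)
-416270 + (W - V(375)) = -416270 + (-218934 - (436 + 8*375)) = -416270 + (-218934 - (436 + 3000)) = -416270 + (-218934 - 1*3436) = -416270 + (-218934 - 3436) = -416270 - 222370 = -638640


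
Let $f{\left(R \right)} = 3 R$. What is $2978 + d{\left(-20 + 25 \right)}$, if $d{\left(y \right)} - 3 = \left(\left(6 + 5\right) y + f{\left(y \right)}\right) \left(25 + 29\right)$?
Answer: $6761$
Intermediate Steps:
$d{\left(y \right)} = 3 + 756 y$ ($d{\left(y \right)} = 3 + \left(\left(6 + 5\right) y + 3 y\right) \left(25 + 29\right) = 3 + \left(11 y + 3 y\right) 54 = 3 + 14 y 54 = 3 + 756 y$)
$2978 + d{\left(-20 + 25 \right)} = 2978 + \left(3 + 756 \left(-20 + 25\right)\right) = 2978 + \left(3 + 756 \cdot 5\right) = 2978 + \left(3 + 3780\right) = 2978 + 3783 = 6761$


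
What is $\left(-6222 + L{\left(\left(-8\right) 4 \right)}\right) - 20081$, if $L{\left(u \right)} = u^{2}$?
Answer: $-25279$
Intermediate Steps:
$\left(-6222 + L{\left(\left(-8\right) 4 \right)}\right) - 20081 = \left(-6222 + \left(\left(-8\right) 4\right)^{2}\right) - 20081 = \left(-6222 + \left(-32\right)^{2}\right) - 20081 = \left(-6222 + 1024\right) - 20081 = -5198 - 20081 = -25279$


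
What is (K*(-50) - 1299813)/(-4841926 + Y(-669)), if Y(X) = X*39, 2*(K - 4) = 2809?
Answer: 1370238/4868017 ≈ 0.28148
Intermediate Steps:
K = 2817/2 (K = 4 + (½)*2809 = 4 + 2809/2 = 2817/2 ≈ 1408.5)
Y(X) = 39*X
(K*(-50) - 1299813)/(-4841926 + Y(-669)) = ((2817/2)*(-50) - 1299813)/(-4841926 + 39*(-669)) = (-70425 - 1299813)/(-4841926 - 26091) = -1370238/(-4868017) = -1370238*(-1/4868017) = 1370238/4868017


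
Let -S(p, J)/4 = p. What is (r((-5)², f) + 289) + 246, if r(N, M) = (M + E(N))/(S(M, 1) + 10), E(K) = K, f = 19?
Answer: 1603/3 ≈ 534.33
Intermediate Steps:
S(p, J) = -4*p
r(N, M) = (M + N)/(10 - 4*M) (r(N, M) = (M + N)/(-4*M + 10) = (M + N)/(10 - 4*M))
(r((-5)², f) + 289) + 246 = ((-1*19 - 1*(-5)²)/(2*(-5 + 2*19)) + 289) + 246 = ((-19 - 1*25)/(2*(-5 + 38)) + 289) + 246 = ((½)*(-19 - 25)/33 + 289) + 246 = ((½)*(1/33)*(-44) + 289) + 246 = (-⅔ + 289) + 246 = 865/3 + 246 = 1603/3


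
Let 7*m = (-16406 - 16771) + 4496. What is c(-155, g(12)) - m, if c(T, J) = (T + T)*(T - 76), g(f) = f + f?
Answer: 529951/7 ≈ 75707.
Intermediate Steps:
g(f) = 2*f
c(T, J) = 2*T*(-76 + T) (c(T, J) = (2*T)*(-76 + T) = 2*T*(-76 + T))
m = -28681/7 (m = ((-16406 - 16771) + 4496)/7 = (-33177 + 4496)/7 = (⅐)*(-28681) = -28681/7 ≈ -4097.3)
c(-155, g(12)) - m = 2*(-155)*(-76 - 155) - 1*(-28681/7) = 2*(-155)*(-231) + 28681/7 = 71610 + 28681/7 = 529951/7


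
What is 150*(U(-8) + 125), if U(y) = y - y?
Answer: 18750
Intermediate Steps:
U(y) = 0
150*(U(-8) + 125) = 150*(0 + 125) = 150*125 = 18750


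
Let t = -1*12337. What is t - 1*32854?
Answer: -45191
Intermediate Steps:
t = -12337
t - 1*32854 = -12337 - 1*32854 = -12337 - 32854 = -45191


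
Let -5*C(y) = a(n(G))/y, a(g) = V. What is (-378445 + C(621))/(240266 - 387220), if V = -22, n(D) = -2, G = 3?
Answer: 1175071703/456292170 ≈ 2.5753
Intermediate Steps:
a(g) = -22
C(y) = 22/(5*y) (C(y) = -(-22)/(5*y) = 22/(5*y))
(-378445 + C(621))/(240266 - 387220) = (-378445 + (22/5)/621)/(240266 - 387220) = (-378445 + (22/5)*(1/621))/(-146954) = (-378445 + 22/3105)*(-1/146954) = -1175071703/3105*(-1/146954) = 1175071703/456292170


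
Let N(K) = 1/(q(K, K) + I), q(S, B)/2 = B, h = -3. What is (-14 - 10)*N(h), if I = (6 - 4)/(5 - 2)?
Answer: 9/2 ≈ 4.5000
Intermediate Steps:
q(S, B) = 2*B
I = ⅔ (I = 2/3 = 2*(⅓) = ⅔ ≈ 0.66667)
N(K) = 1/(⅔ + 2*K) (N(K) = 1/(2*K + ⅔) = 1/(⅔ + 2*K))
(-14 - 10)*N(h) = (-14 - 10)*(3/(2*(1 + 3*(-3)))) = -36/(1 - 9) = -36/(-8) = -36*(-1)/8 = -24*(-3/16) = 9/2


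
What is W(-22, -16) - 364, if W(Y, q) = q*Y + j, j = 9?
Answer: -3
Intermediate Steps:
W(Y, q) = 9 + Y*q (W(Y, q) = q*Y + 9 = Y*q + 9 = 9 + Y*q)
W(-22, -16) - 364 = (9 - 22*(-16)) - 364 = (9 + 352) - 364 = 361 - 364 = -3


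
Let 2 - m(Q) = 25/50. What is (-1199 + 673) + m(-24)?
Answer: -1049/2 ≈ -524.50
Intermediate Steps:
m(Q) = 3/2 (m(Q) = 2 - 25/50 = 2 - 1*½ = 2 - ½ = 3/2)
(-1199 + 673) + m(-24) = (-1199 + 673) + 3/2 = -526 + 3/2 = -1049/2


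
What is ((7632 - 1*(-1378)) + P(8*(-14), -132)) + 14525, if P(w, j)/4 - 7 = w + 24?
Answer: 23211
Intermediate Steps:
P(w, j) = 124 + 4*w (P(w, j) = 28 + 4*(w + 24) = 28 + 4*(24 + w) = 28 + (96 + 4*w) = 124 + 4*w)
((7632 - 1*(-1378)) + P(8*(-14), -132)) + 14525 = ((7632 - 1*(-1378)) + (124 + 4*(8*(-14)))) + 14525 = ((7632 + 1378) + (124 + 4*(-112))) + 14525 = (9010 + (124 - 448)) + 14525 = (9010 - 324) + 14525 = 8686 + 14525 = 23211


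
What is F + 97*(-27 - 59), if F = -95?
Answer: -8437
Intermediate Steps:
F + 97*(-27 - 59) = -95 + 97*(-27 - 59) = -95 + 97*(-86) = -95 - 8342 = -8437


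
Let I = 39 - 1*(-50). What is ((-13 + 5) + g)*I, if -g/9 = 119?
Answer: -96031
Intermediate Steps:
g = -1071 (g = -9*119 = -1071)
I = 89 (I = 39 + 50 = 89)
((-13 + 5) + g)*I = ((-13 + 5) - 1071)*89 = (-8 - 1071)*89 = -1079*89 = -96031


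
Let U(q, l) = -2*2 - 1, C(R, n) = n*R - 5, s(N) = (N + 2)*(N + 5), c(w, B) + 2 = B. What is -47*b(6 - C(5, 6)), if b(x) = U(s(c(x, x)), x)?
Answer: 235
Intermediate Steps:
c(w, B) = -2 + B
s(N) = (2 + N)*(5 + N)
C(R, n) = -5 + R*n (C(R, n) = R*n - 5 = -5 + R*n)
U(q, l) = -5 (U(q, l) = -4 - 1 = -5)
b(x) = -5
-47*b(6 - C(5, 6)) = -47*(-5) = 235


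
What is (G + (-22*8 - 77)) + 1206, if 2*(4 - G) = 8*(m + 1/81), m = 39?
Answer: 64877/81 ≈ 800.95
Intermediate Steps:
G = -12316/81 (G = 4 - 4*(39 + 1/81) = 4 - 4*3160/81 = 4 - ½*25280/81 = 4 - 12640/81 = -12316/81 ≈ -152.05)
(G + (-22*8 - 77)) + 1206 = (-12316/81 + (-22*8 - 77)) + 1206 = (-12316/81 + (-176 - 77)) + 1206 = (-12316/81 - 253) + 1206 = -32809/81 + 1206 = 64877/81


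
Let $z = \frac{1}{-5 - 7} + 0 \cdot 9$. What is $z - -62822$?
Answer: $\frac{753863}{12} \approx 62822.0$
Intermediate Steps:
$z = - \frac{1}{12}$ ($z = \frac{1}{-12} + 0 = - \frac{1}{12} + 0 = - \frac{1}{12} \approx -0.083333$)
$z - -62822 = - \frac{1}{12} - -62822 = - \frac{1}{12} + 62822 = \frac{753863}{12}$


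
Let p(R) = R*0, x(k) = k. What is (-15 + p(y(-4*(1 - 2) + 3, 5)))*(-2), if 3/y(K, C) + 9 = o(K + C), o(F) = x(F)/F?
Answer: 30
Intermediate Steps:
o(F) = 1 (o(F) = F/F = 1)
y(K, C) = -3/8 (y(K, C) = 3/(-9 + 1) = 3/(-8) = 3*(-1/8) = -3/8)
p(R) = 0
(-15 + p(y(-4*(1 - 2) + 3, 5)))*(-2) = (-15 + 0)*(-2) = -15*(-2) = 30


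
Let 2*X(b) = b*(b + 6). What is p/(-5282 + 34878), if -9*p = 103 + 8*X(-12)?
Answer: -391/266364 ≈ -0.0014679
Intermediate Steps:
X(b) = b*(6 + b)/2 (X(b) = (b*(b + 6))/2 = (b*(6 + b))/2 = b*(6 + b)/2)
p = -391/9 (p = -(103 + 8*((½)*(-12)*(6 - 12)))/9 = -(103 + 8*((½)*(-12)*(-6)))/9 = -(103 + 8*36)/9 = -(103 + 288)/9 = -⅑*391 = -391/9 ≈ -43.444)
p/(-5282 + 34878) = -391/(9*(-5282 + 34878)) = -391/9/29596 = -391/9*1/29596 = -391/266364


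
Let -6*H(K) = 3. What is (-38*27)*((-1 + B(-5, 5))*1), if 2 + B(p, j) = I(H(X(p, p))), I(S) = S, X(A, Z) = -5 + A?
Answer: 3591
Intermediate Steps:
H(K) = -½ (H(K) = -⅙*3 = -½)
B(p, j) = -5/2 (B(p, j) = -2 - ½ = -5/2)
(-38*27)*((-1 + B(-5, 5))*1) = (-38*27)*((-1 - 5/2)*1) = -(-3591) = -1026*(-7/2) = 3591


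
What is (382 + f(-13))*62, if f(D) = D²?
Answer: 34162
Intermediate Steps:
(382 + f(-13))*62 = (382 + (-13)²)*62 = (382 + 169)*62 = 551*62 = 34162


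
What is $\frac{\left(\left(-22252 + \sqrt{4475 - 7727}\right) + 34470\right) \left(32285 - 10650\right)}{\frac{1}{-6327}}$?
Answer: $-1672456592610 - 273769290 i \sqrt{813} \approx -1.6725 \cdot 10^{12} - 7.806 \cdot 10^{9} i$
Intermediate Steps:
$\frac{\left(\left(-22252 + \sqrt{4475 - 7727}\right) + 34470\right) \left(32285 - 10650\right)}{\frac{1}{-6327}} = \frac{\left(\left(-22252 + \sqrt{-3252}\right) + 34470\right) 21635}{- \frac{1}{6327}} = \left(\left(-22252 + 2 i \sqrt{813}\right) + 34470\right) 21635 \left(-6327\right) = \left(12218 + 2 i \sqrt{813}\right) 21635 \left(-6327\right) = \left(264336430 + 43270 i \sqrt{813}\right) \left(-6327\right) = -1672456592610 - 273769290 i \sqrt{813}$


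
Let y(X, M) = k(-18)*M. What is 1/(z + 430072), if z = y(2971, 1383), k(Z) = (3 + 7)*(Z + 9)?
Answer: 1/305602 ≈ 3.2722e-6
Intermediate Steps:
k(Z) = 90 + 10*Z (k(Z) = 10*(9 + Z) = 90 + 10*Z)
y(X, M) = -90*M (y(X, M) = (90 + 10*(-18))*M = (90 - 180)*M = -90*M)
z = -124470 (z = -90*1383 = -124470)
1/(z + 430072) = 1/(-124470 + 430072) = 1/305602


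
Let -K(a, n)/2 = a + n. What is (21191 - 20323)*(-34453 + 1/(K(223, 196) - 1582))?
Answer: -18092648637/605 ≈ -2.9905e+7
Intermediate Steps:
K(a, n) = -2*a - 2*n (K(a, n) = -2*(a + n) = -2*a - 2*n)
(21191 - 20323)*(-34453 + 1/(K(223, 196) - 1582)) = (21191 - 20323)*(-34453 + 1/((-2*223 - 2*196) - 1582)) = 868*(-34453 + 1/((-446 - 392) - 1582)) = 868*(-34453 + 1/(-838 - 1582)) = 868*(-34453 + 1/(-2420)) = 868*(-34453 - 1/2420) = 868*(-83376261/2420) = -18092648637/605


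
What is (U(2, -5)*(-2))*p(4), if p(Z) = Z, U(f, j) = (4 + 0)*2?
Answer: -64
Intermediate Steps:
U(f, j) = 8 (U(f, j) = 4*2 = 8)
(U(2, -5)*(-2))*p(4) = (8*(-2))*4 = -16*4 = -64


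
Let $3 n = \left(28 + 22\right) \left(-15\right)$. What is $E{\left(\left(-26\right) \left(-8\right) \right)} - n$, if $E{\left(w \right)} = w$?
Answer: $458$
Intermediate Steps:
$n = -250$ ($n = \frac{\left(28 + 22\right) \left(-15\right)}{3} = \frac{50 \left(-15\right)}{3} = \frac{1}{3} \left(-750\right) = -250$)
$E{\left(\left(-26\right) \left(-8\right) \right)} - n = \left(-26\right) \left(-8\right) - -250 = 208 + 250 = 458$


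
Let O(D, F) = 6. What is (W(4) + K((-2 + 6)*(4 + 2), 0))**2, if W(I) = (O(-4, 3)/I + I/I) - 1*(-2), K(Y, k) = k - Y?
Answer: 1521/4 ≈ 380.25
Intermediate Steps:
W(I) = 3 + 6/I (W(I) = (6/I + I/I) - 1*(-2) = (6/I + 1) + 2 = (1 + 6/I) + 2 = 3 + 6/I)
(W(4) + K((-2 + 6)*(4 + 2), 0))**2 = ((3 + 6/4) + (0 - (-2 + 6)*(4 + 2)))**2 = ((3 + 6*(1/4)) + (0 - 4*6))**2 = ((3 + 3/2) + (0 - 1*24))**2 = (9/2 + (0 - 24))**2 = (9/2 - 24)**2 = (-39/2)**2 = 1521/4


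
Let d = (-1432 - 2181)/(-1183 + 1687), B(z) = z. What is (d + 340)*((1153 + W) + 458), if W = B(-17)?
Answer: 133694359/252 ≈ 5.3053e+5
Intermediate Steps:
W = -17
d = -3613/504 ≈ -7.1686
(d + 340)*((1153 + W) + 458) = (-3613/504 + 340)*((1153 - 17) + 458) = 167747*(1136 + 458)/504 = (167747/504)*1594 = 133694359/252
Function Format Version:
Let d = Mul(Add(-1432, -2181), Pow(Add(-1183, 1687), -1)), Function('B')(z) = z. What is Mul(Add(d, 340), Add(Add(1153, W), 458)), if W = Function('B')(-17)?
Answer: Rational(133694359, 252) ≈ 5.3053e+5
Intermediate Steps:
W = -17
d = Rational(-3613, 504) (d = Mul(-3613, Pow(504, -1)) = Mul(-3613, Rational(1, 504)) = Rational(-3613, 504) ≈ -7.1686)
Mul(Add(d, 340), Add(Add(1153, W), 458)) = Mul(Add(Rational(-3613, 504), 340), Add(Add(1153, -17), 458)) = Mul(Rational(167747, 504), Add(1136, 458)) = Mul(Rational(167747, 504), 1594) = Rational(133694359, 252)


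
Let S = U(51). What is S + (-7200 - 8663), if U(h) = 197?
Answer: -15666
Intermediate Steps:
S = 197
S + (-7200 - 8663) = 197 + (-7200 - 8663) = 197 - 15863 = -15666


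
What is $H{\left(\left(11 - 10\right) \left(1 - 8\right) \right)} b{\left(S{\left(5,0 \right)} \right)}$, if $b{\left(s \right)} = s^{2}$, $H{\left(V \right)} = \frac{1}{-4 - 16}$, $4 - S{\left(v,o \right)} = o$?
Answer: $- \frac{4}{5} \approx -0.8$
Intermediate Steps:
$S{\left(v,o \right)} = 4 - o$
$H{\left(V \right)} = - \frac{1}{20}$ ($H{\left(V \right)} = \frac{1}{-20} = - \frac{1}{20}$)
$H{\left(\left(11 - 10\right) \left(1 - 8\right) \right)} b{\left(S{\left(5,0 \right)} \right)} = - \frac{\left(4 - 0\right)^{2}}{20} = - \frac{\left(4 + 0\right)^{2}}{20} = - \frac{4^{2}}{20} = \left(- \frac{1}{20}\right) 16 = - \frac{4}{5}$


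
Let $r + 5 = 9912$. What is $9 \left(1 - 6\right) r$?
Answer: $-445815$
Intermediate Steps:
$r = 9907$ ($r = -5 + 9912 = 9907$)
$9 \left(1 - 6\right) r = 9 \left(1 - 6\right) 9907 = 9 \left(-5\right) 9907 = \left(-45\right) 9907 = -445815$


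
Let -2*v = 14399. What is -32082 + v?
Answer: -78563/2 ≈ -39282.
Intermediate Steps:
v = -14399/2 (v = -½*14399 = -14399/2 ≈ -7199.5)
-32082 + v = -32082 - 14399/2 = -78563/2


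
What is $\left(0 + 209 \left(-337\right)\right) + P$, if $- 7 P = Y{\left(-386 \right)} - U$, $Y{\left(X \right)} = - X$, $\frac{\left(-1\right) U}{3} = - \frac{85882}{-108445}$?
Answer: $- \frac{2326472357}{33005} \approx -70489.0$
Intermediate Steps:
$U = - \frac{11202}{4715}$ ($U = - 3 \left(- \frac{85882}{-108445}\right) = - 3 \left(\left(-85882\right) \left(- \frac{1}{108445}\right)\right) = \left(-3\right) \frac{3734}{4715} = - \frac{11202}{4715} \approx -2.3758$)
$P = - \frac{1831192}{33005}$ ($P = - \frac{\left(-1\right) \left(-386\right) - - \frac{11202}{4715}}{7} = - \frac{386 + \frac{11202}{4715}}{7} = \left(- \frac{1}{7}\right) \frac{1831192}{4715} = - \frac{1831192}{33005} \approx -55.482$)
$\left(0 + 209 \left(-337\right)\right) + P = \left(0 + 209 \left(-337\right)\right) - \frac{1831192}{33005} = \left(0 - 70433\right) - \frac{1831192}{33005} = -70433 - \frac{1831192}{33005} = - \frac{2326472357}{33005}$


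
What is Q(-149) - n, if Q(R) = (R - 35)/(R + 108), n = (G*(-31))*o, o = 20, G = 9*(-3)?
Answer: -686156/41 ≈ -16736.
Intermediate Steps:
G = -27
n = 16740 (n = -27*(-31)*20 = 837*20 = 16740)
Q(R) = (-35 + R)/(108 + R)
Q(-149) - n = (-35 - 149)/(108 - 149) - 1*16740 = -184/(-41) - 16740 = -1/41*(-184) - 16740 = 184/41 - 16740 = -686156/41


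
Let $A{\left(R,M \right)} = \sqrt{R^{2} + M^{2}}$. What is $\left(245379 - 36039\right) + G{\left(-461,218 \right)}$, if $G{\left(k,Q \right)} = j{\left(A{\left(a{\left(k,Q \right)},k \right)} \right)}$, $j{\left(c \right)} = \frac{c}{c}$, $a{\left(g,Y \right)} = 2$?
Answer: $209341$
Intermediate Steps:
$A{\left(R,M \right)} = \sqrt{M^{2} + R^{2}}$
$j{\left(c \right)} = 1$
$G{\left(k,Q \right)} = 1$
$\left(245379 - 36039\right) + G{\left(-461,218 \right)} = \left(245379 - 36039\right) + 1 = 209340 + 1 = 209341$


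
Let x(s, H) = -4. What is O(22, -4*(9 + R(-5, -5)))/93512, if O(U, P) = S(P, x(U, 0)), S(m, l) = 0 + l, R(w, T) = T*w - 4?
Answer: -1/23378 ≈ -4.2775e-5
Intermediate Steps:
R(w, T) = -4 + T*w
S(m, l) = l
O(U, P) = -4
O(22, -4*(9 + R(-5, -5)))/93512 = -4/93512 = -4*1/93512 = -1/23378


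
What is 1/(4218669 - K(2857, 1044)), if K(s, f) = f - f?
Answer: 1/4218669 ≈ 2.3704e-7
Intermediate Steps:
K(s, f) = 0
1/(4218669 - K(2857, 1044)) = 1/(4218669 - 1*0) = 1/(4218669 + 0) = 1/4218669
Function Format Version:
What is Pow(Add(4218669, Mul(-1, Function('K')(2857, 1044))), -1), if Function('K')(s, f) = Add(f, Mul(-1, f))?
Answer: Rational(1, 4218669) ≈ 2.3704e-7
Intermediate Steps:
Function('K')(s, f) = 0
Pow(Add(4218669, Mul(-1, Function('K')(2857, 1044))), -1) = Pow(Add(4218669, Mul(-1, 0)), -1) = Pow(Add(4218669, 0), -1) = Pow(4218669, -1) = Rational(1, 4218669)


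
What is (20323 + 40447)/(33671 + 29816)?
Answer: 60770/63487 ≈ 0.95720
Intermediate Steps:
(20323 + 40447)/(33671 + 29816) = 60770/63487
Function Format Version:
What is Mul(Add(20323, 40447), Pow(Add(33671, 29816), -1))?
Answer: Rational(60770, 63487) ≈ 0.95720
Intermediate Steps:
Mul(Add(20323, 40447), Pow(Add(33671, 29816), -1)) = Mul(60770, Pow(63487, -1)) = Mul(60770, Rational(1, 63487)) = Rational(60770, 63487)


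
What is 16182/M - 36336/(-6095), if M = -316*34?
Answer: 145882347/32742340 ≈ 4.4555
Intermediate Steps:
M = -10744
16182/M - 36336/(-6095) = 16182/(-10744) - 36336/(-6095) = 16182*(-1/10744) - 36336*(-1/6095) = -8091/5372 + 36336/6095 = 145882347/32742340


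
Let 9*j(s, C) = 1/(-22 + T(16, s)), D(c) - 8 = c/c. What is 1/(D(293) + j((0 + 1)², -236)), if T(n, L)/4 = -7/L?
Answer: 450/4049 ≈ 0.11114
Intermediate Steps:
D(c) = 9 (D(c) = 8 + c/c = 8 + 1 = 9)
T(n, L) = -28/L (T(n, L) = 4*(-7/L) = -28/L)
j(s, C) = 1/(9*(-22 - 28/s))
1/(D(293) + j((0 + 1)², -236)) = 1/(9 - (0 + 1)²/(252 + 198*(0 + 1)²)) = 1/(9 - 1*1²/(252 + 198*1²)) = 1/(9 - 1*1/(252 + 198*1)) = 1/(9 - 1*1/(252 + 198)) = 1/(9 - 1*1/450) = 1/(9 - 1*1*1/450) = 1/(9 - 1/450) = 1/(4049/450) = 450/4049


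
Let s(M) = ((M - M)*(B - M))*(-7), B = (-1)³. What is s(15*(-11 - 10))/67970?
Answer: 0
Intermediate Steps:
B = -1
s(M) = 0 (s(M) = ((M - M)*(-1 - M))*(-7) = (0*(-1 - M))*(-7) = 0*(-7) = 0)
s(15*(-11 - 10))/67970 = 0/67970 = 0*(1/67970) = 0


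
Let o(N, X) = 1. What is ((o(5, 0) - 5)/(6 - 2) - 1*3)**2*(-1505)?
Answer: -24080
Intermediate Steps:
((o(5, 0) - 5)/(6 - 2) - 1*3)**2*(-1505) = ((1 - 5)/(6 - 2) - 1*3)**2*(-1505) = (-4/4 - 3)**2*(-1505) = (-4*1/4 - 3)**2*(-1505) = (-1 - 3)**2*(-1505) = (-4)**2*(-1505) = 16*(-1505) = -24080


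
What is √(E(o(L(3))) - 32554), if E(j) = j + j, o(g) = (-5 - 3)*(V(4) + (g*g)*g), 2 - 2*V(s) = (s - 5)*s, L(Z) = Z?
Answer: I*√33034 ≈ 181.75*I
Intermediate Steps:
V(s) = 1 - s*(-5 + s)/2 (V(s) = 1 - (s - 5)*s/2 = 1 - (-5 + s)*s/2 = 1 - s*(-5 + s)/2)
o(g) = -24 - 8*g³ (o(g) = (-5 - 3)*((1 - ½*4² + (5/2)*4) + (g*g)*g) = -8*((1 - ½*16 + 10) + g²*g) = -8*((1 - 8 + 10) + g³) = -8*(3 + g³) = -24 - 8*g³)
E(j) = 2*j
√(E(o(L(3))) - 32554) = √(2*(-24 - 8*3³) - 32554) = √(2*(-24 - 8*27) - 32554) = √(2*(-24 - 216) - 32554) = √(2*(-240) - 32554) = √(-480 - 32554) = √(-33034) = I*√33034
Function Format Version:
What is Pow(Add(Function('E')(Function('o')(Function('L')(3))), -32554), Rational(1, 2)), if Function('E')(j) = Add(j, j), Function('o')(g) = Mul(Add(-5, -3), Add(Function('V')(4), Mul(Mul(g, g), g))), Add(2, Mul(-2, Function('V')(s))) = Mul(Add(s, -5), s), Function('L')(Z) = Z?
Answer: Mul(I, Pow(33034, Rational(1, 2))) ≈ Mul(181.75, I)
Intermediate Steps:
Function('V')(s) = Add(1, Mul(Rational(-1, 2), s, Add(-5, s))) (Function('V')(s) = Add(1, Mul(Rational(-1, 2), Mul(Add(s, -5), s))) = Add(1, Mul(Rational(-1, 2), Mul(Add(-5, s), s))) = Add(1, Mul(Rational(-1, 2), Mul(s, Add(-5, s)))) = Add(1, Mul(Rational(-1, 2), s, Add(-5, s))))
Function('o')(g) = Add(-24, Mul(-8, Pow(g, 3))) (Function('o')(g) = Mul(Add(-5, -3), Add(Add(1, Mul(Rational(-1, 2), Pow(4, 2)), Mul(Rational(5, 2), 4)), Mul(Mul(g, g), g))) = Mul(-8, Add(Add(1, Mul(Rational(-1, 2), 16), 10), Mul(Pow(g, 2), g))) = Mul(-8, Add(Add(1, -8, 10), Pow(g, 3))) = Mul(-8, Add(3, Pow(g, 3))) = Add(-24, Mul(-8, Pow(g, 3))))
Function('E')(j) = Mul(2, j)
Pow(Add(Function('E')(Function('o')(Function('L')(3))), -32554), Rational(1, 2)) = Pow(Add(Mul(2, Add(-24, Mul(-8, Pow(3, 3)))), -32554), Rational(1, 2)) = Pow(Add(Mul(2, Add(-24, Mul(-8, 27))), -32554), Rational(1, 2)) = Pow(Add(Mul(2, Add(-24, -216)), -32554), Rational(1, 2)) = Pow(Add(Mul(2, -240), -32554), Rational(1, 2)) = Pow(Add(-480, -32554), Rational(1, 2)) = Pow(-33034, Rational(1, 2)) = Mul(I, Pow(33034, Rational(1, 2)))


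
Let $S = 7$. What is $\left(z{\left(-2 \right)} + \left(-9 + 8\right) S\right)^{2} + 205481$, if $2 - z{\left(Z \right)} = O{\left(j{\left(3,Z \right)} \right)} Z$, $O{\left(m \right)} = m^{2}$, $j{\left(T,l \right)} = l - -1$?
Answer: $205490$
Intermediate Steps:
$j{\left(T,l \right)} = 1 + l$ ($j{\left(T,l \right)} = l + 1 = 1 + l$)
$z{\left(Z \right)} = 2 - Z \left(1 + Z\right)^{2}$ ($z{\left(Z \right)} = 2 - \left(1 + Z\right)^{2} Z = 2 - Z \left(1 + Z\right)^{2}$)
$\left(z{\left(-2 \right)} + \left(-9 + 8\right) S\right)^{2} + 205481 = \left(\left(2 - - 2 \left(1 - 2\right)^{2}\right) + \left(-9 + 8\right) 7\right)^{2} + 205481 = \left(\left(2 - - 2 \left(-1\right)^{2}\right) - 7\right)^{2} + 205481 = \left(\left(2 - \left(-2\right) 1\right) - 7\right)^{2} + 205481 = \left(\left(2 + 2\right) - 7\right)^{2} + 205481 = \left(4 - 7\right)^{2} + 205481 = \left(-3\right)^{2} + 205481 = 9 + 205481 = 205490$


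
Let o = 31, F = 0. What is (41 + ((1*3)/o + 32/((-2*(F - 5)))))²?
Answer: 47141956/24025 ≈ 1962.2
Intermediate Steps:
(41 + ((1*3)/o + 32/((-2*(F - 5)))))² = (41 + ((1*3)/31 + 32/((-2*(0 - 5)))))² = (41 + (3*(1/31) + 32/((-2*(-5)))))² = (41 + (3/31 + 32/10))² = (41 + (3/31 + 32*(⅒)))² = (41 + (3/31 + 16/5))² = (41 + 511/155)² = (6866/155)² = 47141956/24025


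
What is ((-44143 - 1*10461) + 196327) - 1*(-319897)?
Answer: 461620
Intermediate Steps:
((-44143 - 1*10461) + 196327) - 1*(-319897) = ((-44143 - 10461) + 196327) + 319897 = (-54604 + 196327) + 319897 = 141723 + 319897 = 461620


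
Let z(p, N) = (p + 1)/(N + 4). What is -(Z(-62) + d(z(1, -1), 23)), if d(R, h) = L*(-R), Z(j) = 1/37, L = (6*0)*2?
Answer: -1/37 ≈ -0.027027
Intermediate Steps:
L = 0 (L = 0*2 = 0)
z(p, N) = (1 + p)/(4 + N)
Z(j) = 1/37
d(R, h) = 0 (d(R, h) = 0*(-R) = 0)
-(Z(-62) + d(z(1, -1), 23)) = -(1/37 + 0) = -1*1/37 = -1/37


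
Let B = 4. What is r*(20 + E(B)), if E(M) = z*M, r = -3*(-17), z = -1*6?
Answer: -204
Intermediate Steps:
z = -6
r = 51
E(M) = -6*M
r*(20 + E(B)) = 51*(20 - 6*4) = 51*(20 - 24) = 51*(-4) = -204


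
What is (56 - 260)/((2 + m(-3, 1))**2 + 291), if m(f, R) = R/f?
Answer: -459/661 ≈ -0.69440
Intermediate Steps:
(56 - 260)/((2 + m(-3, 1))**2 + 291) = (56 - 260)/((2 + 1/(-3))**2 + 291) = -204/((2 + 1*(-1/3))**2 + 291) = -204/((2 - 1/3)**2 + 291) = -204/((5/3)**2 + 291) = -204/(25/9 + 291) = -204/2644/9 = -204*9/2644 = -459/661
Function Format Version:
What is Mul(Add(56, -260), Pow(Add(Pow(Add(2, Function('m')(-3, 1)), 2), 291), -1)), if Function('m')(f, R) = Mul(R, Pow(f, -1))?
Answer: Rational(-459, 661) ≈ -0.69440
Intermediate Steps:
Mul(Add(56, -260), Pow(Add(Pow(Add(2, Function('m')(-3, 1)), 2), 291), -1)) = Mul(Add(56, -260), Pow(Add(Pow(Add(2, Mul(1, Pow(-3, -1))), 2), 291), -1)) = Mul(-204, Pow(Add(Pow(Add(2, Mul(1, Rational(-1, 3))), 2), 291), -1)) = Mul(-204, Pow(Add(Pow(Add(2, Rational(-1, 3)), 2), 291), -1)) = Mul(-204, Pow(Add(Pow(Rational(5, 3), 2), 291), -1)) = Mul(-204, Pow(Add(Rational(25, 9), 291), -1)) = Mul(-204, Pow(Rational(2644, 9), -1)) = Mul(-204, Rational(9, 2644)) = Rational(-459, 661)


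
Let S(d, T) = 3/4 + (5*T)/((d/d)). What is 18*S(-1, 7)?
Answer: 1287/2 ≈ 643.50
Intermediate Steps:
S(d, T) = 3/4 + 5*T (S(d, T) = 3*(1/4) + (5*T)/1 = 3/4 + (5*T)*1 = 3/4 + 5*T)
18*S(-1, 7) = 18*(3/4 + 5*7) = 18*(3/4 + 35) = 18*(143/4) = 1287/2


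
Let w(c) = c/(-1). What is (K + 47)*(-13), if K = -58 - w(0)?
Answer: 143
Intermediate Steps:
w(c) = -c (w(c) = c*(-1) = -c)
K = -58 (K = -58 - (-1)*0 = -58 - 1*0 = -58 + 0 = -58)
(K + 47)*(-13) = (-58 + 47)*(-13) = -11*(-13) = 143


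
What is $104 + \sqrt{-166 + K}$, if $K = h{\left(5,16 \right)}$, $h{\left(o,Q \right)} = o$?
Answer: $104 + i \sqrt{161} \approx 104.0 + 12.689 i$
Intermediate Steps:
$K = 5$
$104 + \sqrt{-166 + K} = 104 + \sqrt{-166 + 5} = 104 + \sqrt{-161} = 104 + i \sqrt{161}$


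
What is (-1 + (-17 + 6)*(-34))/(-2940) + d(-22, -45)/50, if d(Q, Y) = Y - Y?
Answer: -373/2940 ≈ -0.12687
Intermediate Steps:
d(Q, Y) = 0
(-1 + (-17 + 6)*(-34))/(-2940) + d(-22, -45)/50 = (-1 + (-17 + 6)*(-34))/(-2940) + 0/50 = (-1 - 11*(-34))*(-1/2940) + 0*(1/50) = (-1 + 374)*(-1/2940) + 0 = 373*(-1/2940) + 0 = -373/2940 + 0 = -373/2940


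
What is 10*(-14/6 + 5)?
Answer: 80/3 ≈ 26.667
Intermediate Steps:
10*(-14/6 + 5) = 10*(-14*1/6 + 5) = 10*(-7/3 + 5) = 10*(8/3) = 80/3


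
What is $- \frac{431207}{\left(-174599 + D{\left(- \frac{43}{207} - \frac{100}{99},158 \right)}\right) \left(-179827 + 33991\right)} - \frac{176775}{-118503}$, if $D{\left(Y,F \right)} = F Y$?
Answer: $\frac{54287769092647147}{36392795668032804} \approx 1.4917$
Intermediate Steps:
$- \frac{431207}{\left(-174599 + D{\left(- \frac{43}{207} - \frac{100}{99},158 \right)}\right) \left(-179827 + 33991\right)} - \frac{176775}{-118503} = - \frac{431207}{\left(-174599 + 158 \left(- \frac{43}{207} - \frac{100}{99}\right)\right) \left(-179827 + 33991\right)} - \frac{176775}{-118503} = - \frac{431207}{\left(-174599 + 158 \left(\left(-43\right) \frac{1}{207} - \frac{100}{99}\right)\right) \left(-145836\right)} - - \frac{58925}{39501} = - \frac{431207}{\left(-174599 + 158 \left(- \frac{43}{207} - \frac{100}{99}\right)\right) \left(-145836\right)} + \frac{58925}{39501} = - \frac{431207}{\left(-174599 + 158 \left(- \frac{2773}{2277}\right)\right) \left(-145836\right)} + \frac{58925}{39501} = - \frac{431207}{\left(-174599 - \frac{438134}{2277}\right) \left(-145836\right)} + \frac{58925}{39501} = - \frac{431207}{\left(- \frac{398000057}{2277}\right) \left(-145836\right)} + \frac{58925}{39501} = - \frac{431207}{\frac{6449192923628}{253}} + \frac{58925}{39501} = \left(-431207\right) \frac{253}{6449192923628} + \frac{58925}{39501} = - \frac{15585053}{921313274804} + \frac{58925}{39501} = \frac{54287769092647147}{36392795668032804}$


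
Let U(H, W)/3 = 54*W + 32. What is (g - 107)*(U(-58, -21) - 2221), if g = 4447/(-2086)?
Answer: 1258216023/2086 ≈ 6.0317e+5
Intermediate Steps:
g = -4447/2086 (g = 4447*(-1/2086) = -4447/2086 ≈ -2.1318)
U(H, W) = 96 + 162*W (U(H, W) = 3*(54*W + 32) = 3*(32 + 54*W) = 96 + 162*W)
(g - 107)*(U(-58, -21) - 2221) = (-4447/2086 - 107)*((96 + 162*(-21)) - 2221) = -227649*((96 - 3402) - 2221)/2086 = -227649*(-3306 - 2221)/2086 = -227649/2086*(-5527) = 1258216023/2086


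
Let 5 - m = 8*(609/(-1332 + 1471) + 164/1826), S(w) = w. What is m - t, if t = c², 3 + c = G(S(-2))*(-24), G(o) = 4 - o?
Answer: -2746238148/126907 ≈ -21640.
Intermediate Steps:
c = -147 (c = -3 + (4 - 1*(-2))*(-24) = -3 + (4 + 2)*(-24) = -3 + 6*(-24) = -3 - 144 = -147)
t = 21609 (t = (-147)² = 21609)
m = -3904785/126907 (m = 5 - 8*(609/(-1332 + 1471) + 164/1826) = 5 - 8*(609/139 + 164*(1/1826)) = 5 - 8*(609*(1/139) + 82/913) = 5 - 8*(609/139 + 82/913) = 5 - 8*567415/126907 = 5 - 1*4539320/126907 = 5 - 4539320/126907 = -3904785/126907 ≈ -30.769)
m - t = -3904785/126907 - 1*21609 = -3904785/126907 - 21609 = -2746238148/126907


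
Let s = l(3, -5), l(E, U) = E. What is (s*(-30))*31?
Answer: -2790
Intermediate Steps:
s = 3
(s*(-30))*31 = (3*(-30))*31 = -90*31 = -2790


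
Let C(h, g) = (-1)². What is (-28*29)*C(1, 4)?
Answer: -812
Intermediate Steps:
C(h, g) = 1
(-28*29)*C(1, 4) = -28*29*1 = -812*1 = -812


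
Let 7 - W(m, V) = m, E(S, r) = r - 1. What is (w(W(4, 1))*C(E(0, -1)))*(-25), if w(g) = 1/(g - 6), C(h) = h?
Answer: -50/3 ≈ -16.667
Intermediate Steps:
E(S, r) = -1 + r
W(m, V) = 7 - m
w(g) = 1/(-6 + g)
(w(W(4, 1))*C(E(0, -1)))*(-25) = ((-1 - 1)/(-6 + (7 - 1*4)))*(-25) = (-2/(-6 + (7 - 4)))*(-25) = (-2/(-6 + 3))*(-25) = (-2/(-3))*(-25) = -⅓*(-2)*(-25) = (⅔)*(-25) = -50/3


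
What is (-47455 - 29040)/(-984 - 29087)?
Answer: 76495/30071 ≈ 2.5438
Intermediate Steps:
(-47455 - 29040)/(-984 - 29087) = -76495/(-30071) = -76495*(-1/30071) = 76495/30071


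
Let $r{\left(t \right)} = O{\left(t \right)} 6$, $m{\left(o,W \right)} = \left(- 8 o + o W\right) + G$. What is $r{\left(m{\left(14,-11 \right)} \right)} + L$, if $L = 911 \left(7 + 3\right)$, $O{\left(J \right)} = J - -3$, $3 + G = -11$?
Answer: $7448$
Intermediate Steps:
$G = -14$ ($G = -3 - 11 = -14$)
$O{\left(J \right)} = 3 + J$ ($O{\left(J \right)} = J + 3 = 3 + J$)
$m{\left(o,W \right)} = -14 - 8 o + W o$ ($m{\left(o,W \right)} = \left(- 8 o + o W\right) - 14 = \left(- 8 o + W o\right) - 14 = -14 - 8 o + W o$)
$r{\left(t \right)} = 18 + 6 t$ ($r{\left(t \right)} = \left(3 + t\right) 6 = 18 + 6 t$)
$L = 9110$ ($L = 911 \cdot 10 = 9110$)
$r{\left(m{\left(14,-11 \right)} \right)} + L = \left(18 + 6 \left(-14 - 112 - 154\right)\right) + 9110 = \left(18 + 6 \left(-280\right)\right) + 9110 = \left(18 - 1680\right) + 9110 = -1662 + 9110 = 7448$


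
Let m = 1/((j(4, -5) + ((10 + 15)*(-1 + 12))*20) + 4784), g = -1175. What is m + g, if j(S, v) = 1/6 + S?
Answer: -72531569/61729 ≈ -1175.0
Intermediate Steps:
j(S, v) = ⅙ + S
m = 6/61729 (m = 1/(((⅙ + 4) + ((10 + 15)*(-1 + 12))*20) + 4784) = 1/((25/6 + (25*11)*20) + 4784) = 1/((25/6 + 275*20) + 4784) = 1/((25/6 + 5500) + 4784) = 1/(33025/6 + 4784) = 1/(61729/6) = 6/61729 ≈ 9.7199e-5)
m + g = 6/61729 - 1175 = -72531569/61729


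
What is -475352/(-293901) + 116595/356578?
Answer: 203767452551/104798630778 ≈ 1.9444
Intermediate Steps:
-475352/(-293901) + 116595/356578 = -475352*(-1/293901) + 116595*(1/356578) = 475352/293901 + 116595/356578 = 203767452551/104798630778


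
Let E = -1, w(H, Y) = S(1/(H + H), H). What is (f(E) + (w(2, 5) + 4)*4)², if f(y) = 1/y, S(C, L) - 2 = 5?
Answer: 1849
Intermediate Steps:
S(C, L) = 7 (S(C, L) = 2 + 5 = 7)
w(H, Y) = 7
(f(E) + (w(2, 5) + 4)*4)² = (1/(-1) + (7 + 4)*4)² = (-1 + 11*4)² = (-1 + 44)² = 43² = 1849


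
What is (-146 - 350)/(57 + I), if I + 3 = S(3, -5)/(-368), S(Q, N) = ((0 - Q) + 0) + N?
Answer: -22816/2485 ≈ -9.1815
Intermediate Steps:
S(Q, N) = N - Q (S(Q, N) = (-Q + 0) + N = -Q + N = N - Q)
I = -137/46 (I = -3 + (-5 - 1*3)/(-368) = -3 + (-5 - 3)*(-1/368) = -3 - 8*(-1/368) = -3 + 1/46 = -137/46 ≈ -2.9783)
(-146 - 350)/(57 + I) = (-146 - 350)/(57 - 137/46) = -496/2485/46 = -496*46/2485 = -22816/2485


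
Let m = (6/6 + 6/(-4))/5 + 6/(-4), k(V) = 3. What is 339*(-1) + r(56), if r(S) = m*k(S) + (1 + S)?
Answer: -1434/5 ≈ -286.80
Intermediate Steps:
m = -8/5 (m = (6*(⅙) + 6*(-¼))*(⅕) + 6*(-¼) = (1 - 3/2)*(⅕) - 3/2 = -½*⅕ - 3/2 = -⅒ - 3/2 = -8/5 ≈ -1.6000)
r(S) = -19/5 + S (r(S) = -8/5*3 + (1 + S) = -24/5 + (1 + S) = -19/5 + S)
339*(-1) + r(56) = 339*(-1) + (-19/5 + 56) = -339 + 261/5 = -1434/5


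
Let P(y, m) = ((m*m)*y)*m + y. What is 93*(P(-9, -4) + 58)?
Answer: 58125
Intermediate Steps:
P(y, m) = y + y*m³ (P(y, m) = (m²*y)*m + y = (y*m²)*m + y = y*m³ + y = y + y*m³)
93*(P(-9, -4) + 58) = 93*(-9*(1 + (-4)³) + 58) = 93*(-9*(1 - 64) + 58) = 93*(-9*(-63) + 58) = 93*(567 + 58) = 93*625 = 58125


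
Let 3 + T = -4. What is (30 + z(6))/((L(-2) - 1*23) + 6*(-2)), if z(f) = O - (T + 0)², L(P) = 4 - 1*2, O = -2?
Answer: 7/11 ≈ 0.63636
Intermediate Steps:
T = -7 (T = -3 - 4 = -7)
L(P) = 2 (L(P) = 4 - 2 = 2)
z(f) = -51 (z(f) = -2 - (-7 + 0)² = -2 - 1*(-7)² = -2 - 1*49 = -2 - 49 = -51)
(30 + z(6))/((L(-2) - 1*23) + 6*(-2)) = (30 - 51)/((2 - 1*23) + 6*(-2)) = -21/((2 - 23) - 12) = -21/(-21 - 12) = -21/(-33) = -1/33*(-21) = 7/11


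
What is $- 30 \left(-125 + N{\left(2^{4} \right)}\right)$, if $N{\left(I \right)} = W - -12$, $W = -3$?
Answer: $3480$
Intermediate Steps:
$N{\left(I \right)} = 9$ ($N{\left(I \right)} = -3 - -12 = -3 + 12 = 9$)
$- 30 \left(-125 + N{\left(2^{4} \right)}\right) = - 30 \left(-125 + 9\right) = \left(-30\right) \left(-116\right) = 3480$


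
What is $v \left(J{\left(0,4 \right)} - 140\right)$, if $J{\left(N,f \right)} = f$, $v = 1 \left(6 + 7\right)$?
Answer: $-1768$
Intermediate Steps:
$v = 13$ ($v = 1 \cdot 13 = 13$)
$v \left(J{\left(0,4 \right)} - 140\right) = 13 \left(4 - 140\right) = 13 \left(-136\right) = -1768$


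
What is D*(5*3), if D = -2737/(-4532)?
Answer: 41055/4532 ≈ 9.0589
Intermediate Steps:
D = 2737/4532 (D = -2737*(-1/4532) = 2737/4532 ≈ 0.60393)
D*(5*3) = 2737*(5*3)/4532 = (2737/4532)*15 = 41055/4532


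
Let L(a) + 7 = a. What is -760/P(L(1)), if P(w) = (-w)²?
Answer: -190/9 ≈ -21.111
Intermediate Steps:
L(a) = -7 + a
P(w) = w²
-760/P(L(1)) = -760/((-7 + 1)²) = -760/((-6)²) = -760/36 = -20*19/18 = -190/9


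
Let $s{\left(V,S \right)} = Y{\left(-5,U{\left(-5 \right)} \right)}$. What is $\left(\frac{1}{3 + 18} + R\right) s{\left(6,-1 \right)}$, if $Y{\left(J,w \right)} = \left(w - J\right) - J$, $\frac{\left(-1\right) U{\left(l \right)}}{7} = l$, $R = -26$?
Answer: $- \frac{8175}{7} \approx -1167.9$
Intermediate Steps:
$U{\left(l \right)} = - 7 l$
$Y{\left(J,w \right)} = w - 2 J$
$s{\left(V,S \right)} = 45$ ($s{\left(V,S \right)} = \left(-7\right) \left(-5\right) - -10 = 35 + 10 = 45$)
$\left(\frac{1}{3 + 18} + R\right) s{\left(6,-1 \right)} = \left(\frac{1}{3 + 18} - 26\right) 45 = \left(\frac{1}{21} - 26\right) 45 = \left(- \frac{545}{21}\right) 45 = - \frac{8175}{7}$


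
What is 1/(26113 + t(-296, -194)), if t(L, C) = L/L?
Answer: 1/26114 ≈ 3.8294e-5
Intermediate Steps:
t(L, C) = 1
1/(26113 + t(-296, -194)) = 1/(26113 + 1) = 1/26114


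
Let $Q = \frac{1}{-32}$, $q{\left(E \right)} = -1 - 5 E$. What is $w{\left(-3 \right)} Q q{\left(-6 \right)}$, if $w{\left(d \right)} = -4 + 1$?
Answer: $\frac{87}{32} \approx 2.7188$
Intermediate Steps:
$w{\left(d \right)} = -3$
$Q = - \frac{1}{32} \approx -0.03125$
$w{\left(-3 \right)} Q q{\left(-6 \right)} = \left(-3\right) \left(- \frac{1}{32}\right) \left(-1 - -30\right) = \frac{3 \left(-1 + 30\right)}{32} = \frac{3}{32} \cdot 29 = \frac{87}{32}$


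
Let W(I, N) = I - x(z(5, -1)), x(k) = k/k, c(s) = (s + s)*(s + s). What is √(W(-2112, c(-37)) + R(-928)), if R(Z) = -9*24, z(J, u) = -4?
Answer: I*√2329 ≈ 48.26*I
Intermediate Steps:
c(s) = 4*s² (c(s) = (2*s)*(2*s) = 4*s²)
R(Z) = -216
x(k) = 1
W(I, N) = -1 + I (W(I, N) = I - 1*1 = I - 1 = -1 + I)
√(W(-2112, c(-37)) + R(-928)) = √((-1 - 2112) - 216) = √(-2113 - 216) = √(-2329) = I*√2329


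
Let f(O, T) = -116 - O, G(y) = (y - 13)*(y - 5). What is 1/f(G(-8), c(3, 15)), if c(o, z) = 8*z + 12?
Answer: -1/389 ≈ -0.0025707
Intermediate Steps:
c(o, z) = 12 + 8*z
G(y) = (-13 + y)*(-5 + y)
1/f(G(-8), c(3, 15)) = 1/(-116 - (65 + (-8)**2 - 18*(-8))) = 1/(-116 - (65 + 64 + 144)) = 1/(-116 - 1*273) = 1/(-116 - 273) = 1/(-389) = -1/389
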